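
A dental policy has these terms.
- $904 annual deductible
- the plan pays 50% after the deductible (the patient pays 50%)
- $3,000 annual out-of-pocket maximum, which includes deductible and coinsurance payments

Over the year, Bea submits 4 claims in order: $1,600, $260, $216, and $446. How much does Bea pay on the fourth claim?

$223

Claim 1 ($1,600): $904 to deductible, leaving $696; coinsurance $696 × 50% = $348. Patient pays $1,252; OOP now $1,252.
Claim 2 ($260): deductible already satisfied, so patient's share is 50% × $260 = $130. Cost to patient: $130. OOP to date $1,382.
Claim 3 ($216): 50% coinsurance on $216 = $108. Patient owes $108 (running OOP $1,490).
Claim 4 ($446): deductible met; 50% of $446 = $223. Cost to patient: $223. OOP to date $1,713.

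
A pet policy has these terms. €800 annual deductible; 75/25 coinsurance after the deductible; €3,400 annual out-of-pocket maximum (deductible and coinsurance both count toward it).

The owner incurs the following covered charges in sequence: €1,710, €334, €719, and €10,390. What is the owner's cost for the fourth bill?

€2,109.25

Claim 1 — €1,710: €800 to deductible, leaving €910; coinsurance €910 × 25% = €227.50. Owner pays €1,027.50; OOP now €1,027.50.
Claim 2 — €334: deductible met; 25% of €334 = €83.50. Owner owes €83.50 (running OOP €1,111).
Claim 3 — €719: deductible already satisfied, so owner's share is 25% × €719 = €179.75. Owner owes €179.75 (running OOP €1,290.75).
Claim 4 — €10,390: 25% coinsurance on €10,390 = €2,597.50. OOP would hit €3,888.25 > €3,400, so the cap limits the owner to €3,400 − €1,290.75 = €2,109.25.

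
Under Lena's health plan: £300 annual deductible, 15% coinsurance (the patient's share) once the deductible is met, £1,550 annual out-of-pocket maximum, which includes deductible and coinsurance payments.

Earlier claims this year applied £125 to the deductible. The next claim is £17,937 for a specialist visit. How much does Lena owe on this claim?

£1,425

£125 of the £300 deductible is already met, leaving £175.
That leaves £17,937 − £175 = £17,762 for coinsurance.
15% of £17,762 = £2,664.30 falls to the patient.
That puts the patient's cost at £175 + £2,664.30 = £2,839.30 before any cap.
Adding £2,839.30 to the £125 already spent would give £2,964.30, which exceeds the £1,550 cap; the patient pays just £1,550 − £125 = £1,425.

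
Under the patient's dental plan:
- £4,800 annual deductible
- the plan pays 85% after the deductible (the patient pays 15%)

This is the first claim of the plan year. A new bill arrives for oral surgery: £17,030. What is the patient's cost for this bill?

£6,634.50

Deductible not yet touched, so the first £4,800 of the bill goes to the deductible.
That leaves £17,030 − £4,800 = £12,230 for coinsurance.
15% of £12,230 = £1,834.50 falls to the patient.
So the patient owes £4,800 + £1,834.50 = £6,634.50.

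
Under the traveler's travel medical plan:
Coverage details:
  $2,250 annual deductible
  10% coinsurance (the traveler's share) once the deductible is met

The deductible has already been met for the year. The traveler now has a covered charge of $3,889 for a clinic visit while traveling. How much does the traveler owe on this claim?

$388.90

The deductible is already satisfied, so the full bill goes to coinsurance.
Traveler's 10% share of $3,889 is $388.90.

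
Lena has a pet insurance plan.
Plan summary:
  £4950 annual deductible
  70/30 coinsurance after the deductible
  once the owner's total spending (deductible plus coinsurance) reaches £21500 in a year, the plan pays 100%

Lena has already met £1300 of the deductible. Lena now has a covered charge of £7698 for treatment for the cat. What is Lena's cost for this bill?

£4864.40

Deductible still to meet: £4950 − £1300 = £3650.
That leaves £7698 − £3650 = £4048 for coinsurance.
Owner's 30% share of £4048 is £1214.40.
That puts the owner's cost at £3650 + £1214.40 = £4864.40 before any cap.
Cumulative spending £1300 + £4864.40 = £6164.40 stays under the £21500 maximum.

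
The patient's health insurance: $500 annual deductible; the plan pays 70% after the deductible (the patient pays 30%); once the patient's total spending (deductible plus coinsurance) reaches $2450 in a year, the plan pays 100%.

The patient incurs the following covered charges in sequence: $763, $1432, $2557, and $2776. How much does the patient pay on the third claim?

Claim 1 — $763: $500 finishes the deductible; $263 goes to coinsurance; patient's 30% is $78.90. Patient pays $578.90; OOP now $578.90.
Claim 2 — $1432: deductible already satisfied, so patient's share is 30% × $1432 = $429.60. Patient pays $429.60; OOP now $1008.50.
Claim 3 — $2557: deductible already satisfied, so patient's share is 30% × $2557 = $767.10. Patient owes $767.10 (running OOP $1775.60).

$767.10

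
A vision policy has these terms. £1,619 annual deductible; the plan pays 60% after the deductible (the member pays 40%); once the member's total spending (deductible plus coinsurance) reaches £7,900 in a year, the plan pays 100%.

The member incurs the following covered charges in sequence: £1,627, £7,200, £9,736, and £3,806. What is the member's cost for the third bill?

Claim 1 — £1,627: £1,619 to deductible, leaving £8; coinsurance £8 × 40% = £3.20. Cost to member: £1,622.20. OOP to date £1,622.20.
Claim 2 — £7,200: deductible already satisfied, so member's share is 40% × £7,200 = £2,880. Cost to member: £2,880. OOP to date £4,502.20.
Claim 3 — £9,736: deductible met; 40% of £9,736 = £3,894.40. Adding that to £4,502.20 gives £8,396.60, past the £7,900 cap; member pays only £7,900 − £4,502.20 = £3,397.80.

£3,397.80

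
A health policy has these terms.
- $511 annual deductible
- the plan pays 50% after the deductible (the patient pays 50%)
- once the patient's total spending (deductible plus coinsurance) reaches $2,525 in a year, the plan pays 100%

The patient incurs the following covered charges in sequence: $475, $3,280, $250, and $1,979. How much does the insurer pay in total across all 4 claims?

#1 ($475): fully absorbed by the deductible. Patient pays $475; OOP now $475. Insurer: $475 − $475 = $0.
#2 ($3,280): $36 finishes the deductible; $3,244 goes to coinsurance; coinsurance $3,244 × 50% = $1,622. Cost to patient: $1,658. OOP to date $2,133. Insurer: $3,280 − $1,658 = $1,622.
#3 ($250): 50% coinsurance on $250 = $125. Patient owes $125 (running OOP $2,258). Insurer: $250 − $125 = $125.
#4 ($1,979): 50% coinsurance on $1,979 = $989.50. Adding that to $2,258 gives $3,247.50, past the $2,525 cap; patient pays only $2,525 − $2,258 = $267. Insurer: $1,979 − $267 = $1,712.
Insurer total = bills − patient's total = $5,984 − $2,525 = $3,459.

$3,459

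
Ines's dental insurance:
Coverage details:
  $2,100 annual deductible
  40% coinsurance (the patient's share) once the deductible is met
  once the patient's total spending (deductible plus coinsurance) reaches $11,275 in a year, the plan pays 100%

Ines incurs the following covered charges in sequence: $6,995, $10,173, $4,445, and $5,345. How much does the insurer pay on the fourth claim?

Claim 1 ($6,995): $2,100 to deductible, leaving $4,895; 40% of $4,895 = $1,958. Patient owes $4,058 (running OOP $4,058). Plan pays $6,995 − $4,058 = $2,937.
Claim 2 ($10,173): deductible met; 40% of $10,173 = $4,069.20. Patient pays $4,069.20; OOP now $8,127.20. Plan pays $10,173 − $4,069.20 = $6,103.80.
Claim 3 ($4,445): 40% coinsurance on $4,445 = $1,778. Patient pays $1,778; OOP now $9,905.20. Insurer: $4,445 − $1,778 = $2,667.
Claim 4 ($5,345): deductible already satisfied, so patient's share is 40% × $5,345 = $2,138. That would push OOP to $12,043.20, over the $11,275 cap, so patient pays $11,275 − $9,905.20 = $1,369.80. Plan pays $5,345 − $1,369.80 = $3,975.20.

$3,975.20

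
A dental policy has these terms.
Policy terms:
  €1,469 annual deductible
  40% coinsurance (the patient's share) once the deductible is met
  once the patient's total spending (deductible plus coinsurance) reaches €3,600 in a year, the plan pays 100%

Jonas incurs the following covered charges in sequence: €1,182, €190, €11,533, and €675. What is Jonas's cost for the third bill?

Claim 1 — €1,182: all of it applies to the deductible. Patient pays €1,182; OOP now €1,182.
Claim 2 — €190: fully absorbed by the deductible. Patient pays €190; OOP now €1,372.
Claim 3 — €11,533: €97 finishes the deductible; €11,436 goes to coinsurance; 40% of €11,436 = €4,574.40. Deductible plus coinsurance: €97 + €4,574.40 = €4,671.40. OOP would hit €6,043.40 > €3,600, so the cap limits the patient to €3,600 − €1,372 = €2,228.

€2,228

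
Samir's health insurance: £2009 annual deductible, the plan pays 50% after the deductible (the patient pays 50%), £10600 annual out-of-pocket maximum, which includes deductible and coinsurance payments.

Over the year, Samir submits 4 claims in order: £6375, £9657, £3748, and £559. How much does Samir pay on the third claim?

Claim 1 (£6375): £2009 to deductible, leaving £4366; patient's 50% is £2183. Cost to patient: £4192. OOP to date £4192.
Claim 2 (£9657): 50% coinsurance on £9657 = £4828.50. Cost to patient: £4828.50. OOP to date £9020.50.
Claim 3 (£3748): 50% coinsurance on £3748 = £1874. Adding that to £9020.50 gives £10894.50, past the £10600 cap; patient pays only £10600 − £9020.50 = £1579.50.

£1579.50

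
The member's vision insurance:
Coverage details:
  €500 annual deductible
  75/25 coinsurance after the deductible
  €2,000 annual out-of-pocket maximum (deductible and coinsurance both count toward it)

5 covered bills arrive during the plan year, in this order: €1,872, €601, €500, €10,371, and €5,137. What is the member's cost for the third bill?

€125

Bill 1, €1,872: €500 finishes the deductible; €1,372 goes to coinsurance; coinsurance €1,372 × 25% = €343. Member owes €843 (running OOP €843).
Bill 2, €601: 25% coinsurance on €601 = €150.25. Member pays €150.25; OOP now €993.25.
Bill 3, €500: deductible already satisfied, so member's share is 25% × €500 = €125. Member owes €125 (running OOP €1,118.25).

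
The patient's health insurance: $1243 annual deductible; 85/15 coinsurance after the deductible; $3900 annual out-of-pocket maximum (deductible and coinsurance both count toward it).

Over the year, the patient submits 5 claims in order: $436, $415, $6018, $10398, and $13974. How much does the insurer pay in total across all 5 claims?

$27341

Claim 1 ($436): all of it applies to the deductible. Patient pays $436; OOP now $436. Insurer: $436 − $436 = $0.
Claim 2 ($415): fully absorbed by the deductible. Patient pays $415; OOP now $851. Insurer: $415 − $415 = $0.
Claim 3 ($6018): $392 finishes the deductible; $5626 goes to coinsurance; patient's 15% is $843.90. Patient pays $1235.90; OOP now $2086.90. Insurer: $6018 − $1235.90 = $4782.10.
Claim 4 ($10398): deductible met; 15% of $10398 = $1559.70. Cost to patient: $1559.70. OOP to date $3646.60. Plan pays $10398 − $1559.70 = $8838.30.
Claim 5 ($13974): 15% coinsurance on $13974 = $2096.10. That would push OOP to $5742.70, over the $3900 cap, so patient pays $3900 − $3646.60 = $253.40. Insurer: $13974 − $253.40 = $13720.60.
Insurer total: $0 + $0 + $4782.10 + $8838.30 + $13720.60 = $27341.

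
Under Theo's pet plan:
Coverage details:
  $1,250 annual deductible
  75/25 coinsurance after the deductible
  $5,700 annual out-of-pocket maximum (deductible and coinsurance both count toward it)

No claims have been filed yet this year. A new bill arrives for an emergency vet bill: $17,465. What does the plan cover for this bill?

$12,161.25

Nothing has been paid toward the $1,250 deductible, so the first $1,250 of this charge is applied there.
After the $1,250 deductible portion, $17,465 − $1,250 = $16,215 is subject to coinsurance.
25% of $16,215 = $4,053.75 falls to the owner.
That puts the owner's cost at $1,250 + $4,053.75 = $5,303.75 before any cap.
Total out-of-pocket so far would be $0 + $5,303.75 = $5,303.75, below the $5,700 cap — no reduction.
The plan picks up $17,465 − $5,303.75 = $12,161.25.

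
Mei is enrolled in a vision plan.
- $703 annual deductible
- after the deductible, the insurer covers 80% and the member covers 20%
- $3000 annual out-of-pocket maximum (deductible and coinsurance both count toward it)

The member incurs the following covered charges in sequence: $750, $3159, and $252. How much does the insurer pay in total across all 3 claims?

Claim 1 — $750: $703 finishes the deductible; $47 goes to coinsurance; member's 20% is $9.40. Member owes $712.40 (running OOP $712.40). Insurer: $750 − $712.40 = $37.60.
Claim 2 — $3159: deductible met; 20% of $3159 = $631.80. Member pays $631.80; OOP now $1344.20. Plan pays $3159 − $631.80 = $2527.20.
Claim 3 — $252: deductible already satisfied, so member's share is 20% × $252 = $50.40. Cost to member: $50.40. OOP to date $1394.60. Insurer: $252 − $50.40 = $201.60.
Insurer total = bills − member's total = $4161 − $1394.60 = $2766.40.

$2766.40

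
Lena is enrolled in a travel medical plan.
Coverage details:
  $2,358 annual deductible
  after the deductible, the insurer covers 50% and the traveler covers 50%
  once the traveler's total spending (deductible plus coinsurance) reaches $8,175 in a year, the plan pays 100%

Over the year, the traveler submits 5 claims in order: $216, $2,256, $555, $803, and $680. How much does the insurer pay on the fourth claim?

Bill 1, $216: all of it applies to the deductible. Traveler pays $216; OOP now $216. Plan pays $216 − $216 = $0.
Bill 2, $2,256: $2,142 to deductible, leaving $114; coinsurance $114 × 50% = $57. Traveler owes $2,199 (running OOP $2,415). Plan pays $2,256 − $2,199 = $57.
Bill 3, $555: deductible met; 50% of $555 = $277.50. Cost to traveler: $277.50. OOP to date $2,692.50. Insurer: $555 − $277.50 = $277.50.
Bill 4, $803: deductible already satisfied, so traveler's share is 50% × $803 = $401.50. Traveler pays $401.50; OOP now $3,094. Insurer: $803 − $401.50 = $401.50.

$401.50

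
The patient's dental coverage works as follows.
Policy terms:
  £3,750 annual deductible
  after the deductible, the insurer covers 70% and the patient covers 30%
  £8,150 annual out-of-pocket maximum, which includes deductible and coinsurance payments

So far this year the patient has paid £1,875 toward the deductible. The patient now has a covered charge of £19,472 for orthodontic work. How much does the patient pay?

£6,275

£1,875 of the £3,750 deductible is already met, leaving £1,875.
That leaves £19,472 − £1,875 = £17,597 for coinsurance.
Coinsurance: £17,597 × 30% = £5,279.10.
So the patient owes £1,875 + £5,279.10 = £7,154.10 before any cap.
That would bring total out-of-pocket to £9,029.10, past the £8,150 cap. The patient is capped at £8,150 − £1,875 = £6,275 on this claim.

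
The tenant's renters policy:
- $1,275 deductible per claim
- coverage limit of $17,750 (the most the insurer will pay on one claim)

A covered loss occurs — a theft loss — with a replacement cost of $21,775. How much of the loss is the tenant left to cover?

$4,025

Less the $1,275 deductible: $21,775 − $1,275 = $20,500.
The $17,750 per-incident cap binds; insurer pays $17,750.
The tenant bears the rest of the original loss: $21,775 − $17,750 = $4,025.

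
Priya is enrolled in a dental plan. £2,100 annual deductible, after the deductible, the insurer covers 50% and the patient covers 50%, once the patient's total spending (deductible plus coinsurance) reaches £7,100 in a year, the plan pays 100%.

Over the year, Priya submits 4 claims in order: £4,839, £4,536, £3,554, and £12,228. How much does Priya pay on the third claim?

Bill 1, £4,839: £2,100 to deductible, leaving £2,739; 50% of £2,739 = £1,369.50. Patient pays £3,469.50; OOP now £3,469.50.
Bill 2, £4,536: deductible met; 50% of £4,536 = £2,268. Cost to patient: £2,268. OOP to date £5,737.50.
Bill 3, £3,554: deductible already satisfied, so patient's share is 50% × £3,554 = £1,777. That would push OOP to £7,514.50, over the £7,100 cap, so patient pays £7,100 − £5,737.50 = £1,362.50.

£1,362.50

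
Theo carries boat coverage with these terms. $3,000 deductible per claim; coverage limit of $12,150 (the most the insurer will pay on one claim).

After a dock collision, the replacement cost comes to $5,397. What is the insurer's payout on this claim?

$2,397

After the deductible, $5,397 − $3,000 = $2,397 remains.
$2,397 ≤ $12,150, so the limit doesn't bind; insurer pays $2,397.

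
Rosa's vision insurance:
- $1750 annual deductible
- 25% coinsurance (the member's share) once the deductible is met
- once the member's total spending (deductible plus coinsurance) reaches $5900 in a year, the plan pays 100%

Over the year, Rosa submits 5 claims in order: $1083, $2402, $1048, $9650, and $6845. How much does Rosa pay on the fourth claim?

$2412.50

Claim 1 — $1083: entire amount goes to the deductible. Member pays $1083; OOP now $1083.
Claim 2 — $2402: $667 to deductible, leaving $1735; member's 25% is $433.75. Member owes $1100.75 (running OOP $2183.75).
Claim 3 — $1048: deductible already satisfied, so member's share is 25% × $1048 = $262. Member pays $262; OOP now $2445.75.
Claim 4 — $9650: deductible already satisfied, so member's share is 25% × $9650 = $2412.50. Cost to member: $2412.50. OOP to date $4858.25.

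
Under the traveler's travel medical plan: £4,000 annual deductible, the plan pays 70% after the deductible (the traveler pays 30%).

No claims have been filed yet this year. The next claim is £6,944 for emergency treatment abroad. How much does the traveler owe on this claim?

Nothing has been paid toward the £4,000 deductible, so the first £4,000 of this charge is applied there.
That leaves £6,944 − £4,000 = £2,944 for coinsurance.
30% of £2,944 = £883.20 falls to the traveler.
So the traveler owes £4,000 + £883.20 = £4,883.20.

£4,883.20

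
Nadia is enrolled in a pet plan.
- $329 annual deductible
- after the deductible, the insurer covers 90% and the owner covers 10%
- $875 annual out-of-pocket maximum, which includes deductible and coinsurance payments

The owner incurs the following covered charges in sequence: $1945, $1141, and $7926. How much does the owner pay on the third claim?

Bill 1, $1945: $329 finishes the deductible; $1616 goes to coinsurance; coinsurance $1616 × 10% = $161.60. Owner owes $490.60 (running OOP $490.60).
Bill 2, $1141: 10% coinsurance on $1141 = $114.10. Owner pays $114.10; OOP now $604.70.
Bill 3, $7926: deductible already satisfied, so owner's share is 10% × $7926 = $792.60. Adding that to $604.70 gives $1397.30, past the $875 cap; owner pays only $875 − $604.70 = $270.30.

$270.30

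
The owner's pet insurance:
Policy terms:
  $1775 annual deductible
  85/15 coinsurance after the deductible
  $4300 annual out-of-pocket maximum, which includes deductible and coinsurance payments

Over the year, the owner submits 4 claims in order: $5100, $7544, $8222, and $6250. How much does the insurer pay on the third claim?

$7327.35

#1 ($5100): deductible takes $1775, $3325 remains; 15% of $3325 = $498.75. Owner owes $2273.75 (running OOP $2273.75). Plan pays $5100 − $2273.75 = $2826.25.
#2 ($7544): 15% coinsurance on $7544 = $1131.60. Owner owes $1131.60 (running OOP $3405.35). Plan pays $7544 − $1131.60 = $6412.40.
#3 ($8222): 15% coinsurance on $8222 = $1233.30. Adding that to $3405.35 gives $4638.65, past the $4300 cap; owner pays only $4300 − $3405.35 = $894.65. Insurer: $8222 − $894.65 = $7327.35.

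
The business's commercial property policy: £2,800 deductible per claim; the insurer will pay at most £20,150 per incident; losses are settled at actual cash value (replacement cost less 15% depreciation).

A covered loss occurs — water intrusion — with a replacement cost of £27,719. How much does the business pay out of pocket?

£7,569

At 15% depreciation, ACV = £27,719 − £4,157.85 = £23,561.15.
After the deductible, £23,561.15 − £2,800 = £20,761.15 remains.
Since £20,761.15 > £20,150, the payout is capped at £20,150.
Out of pocket: £27,719 − £20,150 = £7,569.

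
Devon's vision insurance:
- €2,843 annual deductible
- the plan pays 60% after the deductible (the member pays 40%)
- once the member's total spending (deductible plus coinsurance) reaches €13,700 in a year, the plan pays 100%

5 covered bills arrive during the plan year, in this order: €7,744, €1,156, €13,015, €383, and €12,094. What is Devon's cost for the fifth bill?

Claim 1 (€7,744): deductible takes €2,843, €4,901 remains; member's 40% is €1,960.40. Cost to member: €4,803.40. OOP to date €4,803.40.
Claim 2 (€1,156): deductible met; 40% of €1,156 = €462.40. Member pays €462.40; OOP now €5,265.80.
Claim 3 (€13,015): deductible already satisfied, so member's share is 40% × €13,015 = €5,206. Member pays €5,206; OOP now €10,471.80.
Claim 4 (€383): 40% coinsurance on €383 = €153.20. Member owes €153.20 (running OOP €10,625).
Claim 5 (€12,094): deductible met; 40% of €12,094 = €4,837.60. OOP would hit €15,462.60 > €13,700, so the cap limits the member to €13,700 − €10,625 = €3,075.

€3,075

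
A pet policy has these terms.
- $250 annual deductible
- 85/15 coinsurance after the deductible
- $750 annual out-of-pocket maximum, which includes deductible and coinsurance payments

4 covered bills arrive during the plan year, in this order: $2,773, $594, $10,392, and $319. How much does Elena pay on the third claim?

Bill 1, $2,773: $250 finishes the deductible; $2,523 goes to coinsurance; 15% of $2,523 = $378.45. Owner pays $628.45; OOP now $628.45.
Bill 2, $594: deductible already satisfied, so owner's share is 15% × $594 = $89.10. Cost to owner: $89.10. OOP to date $717.55.
Bill 3, $10,392: deductible already satisfied, so owner's share is 15% × $10,392 = $1,558.80. Adding that to $717.55 gives $2,276.35, past the $750 cap; owner pays only $750 − $717.55 = $32.45.

$32.45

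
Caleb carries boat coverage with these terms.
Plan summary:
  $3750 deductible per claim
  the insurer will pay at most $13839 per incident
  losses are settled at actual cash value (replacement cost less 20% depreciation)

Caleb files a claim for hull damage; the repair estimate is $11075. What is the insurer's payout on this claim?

Depreciate 20%: the covered value is $11075 × 0.8 = $8860.
After the deductible, $8860 − $3750 = $5110 remains.
$5110 is within the $13839 limit, so the insurer pays $5110.

$5110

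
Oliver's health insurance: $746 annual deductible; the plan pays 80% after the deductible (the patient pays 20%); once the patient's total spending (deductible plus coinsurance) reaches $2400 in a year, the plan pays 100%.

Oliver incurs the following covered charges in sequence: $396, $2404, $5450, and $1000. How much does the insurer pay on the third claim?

$4360

Bill 1, $396: all of it applies to the deductible. Patient pays $396; OOP now $396. Plan pays $396 − $396 = $0.
Bill 2, $2404: $350 finishes the deductible; $2054 goes to coinsurance; 20% of $2054 = $410.80. Cost to patient: $760.80. OOP to date $1156.80. Insurer: $2404 − $760.80 = $1643.20.
Bill 3, $5450: 20% coinsurance on $5450 = $1090. Cost to patient: $1090. OOP to date $2246.80. Insurer: $5450 − $1090 = $4360.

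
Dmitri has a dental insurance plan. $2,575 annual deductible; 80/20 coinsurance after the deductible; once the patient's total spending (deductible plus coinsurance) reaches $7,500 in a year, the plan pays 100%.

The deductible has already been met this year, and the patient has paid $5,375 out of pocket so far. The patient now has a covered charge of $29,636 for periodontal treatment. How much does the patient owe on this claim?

$2,125

The deductible is already satisfied, so the full bill goes to coinsurance.
Coinsurance: $29,636 × 20% = $5,927.20.
That would bring total out-of-pocket to $11,302.20, past the $7,500 cap. The patient is capped at $7,500 − $5,375 = $2,125 on this claim.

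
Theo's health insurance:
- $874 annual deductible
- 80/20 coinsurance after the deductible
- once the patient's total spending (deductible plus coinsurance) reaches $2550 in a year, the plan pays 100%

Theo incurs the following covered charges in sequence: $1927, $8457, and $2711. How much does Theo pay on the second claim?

$1465.40

Claim 1 ($1927): $874 to deductible, leaving $1053; 20% of $1053 = $210.60. Patient pays $1084.60; OOP now $1084.60.
Claim 2 ($8457): 20% coinsurance on $8457 = $1691.40. That would push OOP to $2776, over the $2550 cap, so patient pays $2550 − $1084.60 = $1465.40.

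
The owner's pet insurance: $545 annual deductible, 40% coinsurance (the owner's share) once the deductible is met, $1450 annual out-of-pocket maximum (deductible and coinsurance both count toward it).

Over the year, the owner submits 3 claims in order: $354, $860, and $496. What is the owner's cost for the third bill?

Bill 1, $354: entire amount goes to the deductible. Owner owes $354 (running OOP $354).
Bill 2, $860: deductible takes $191, $669 remains; owner's 40% is $267.60. Owner owes $458.60 (running OOP $812.60).
Bill 3, $496: deductible met; 40% of $496 = $198.40. Owner pays $198.40; OOP now $1011.

$198.40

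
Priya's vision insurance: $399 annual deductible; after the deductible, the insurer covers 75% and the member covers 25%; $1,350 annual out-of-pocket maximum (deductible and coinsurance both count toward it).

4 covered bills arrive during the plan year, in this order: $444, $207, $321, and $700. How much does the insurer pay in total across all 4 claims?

Claim 1 — $444: $399 to deductible, leaving $45; coinsurance $45 × 25% = $11.25. Member pays $410.25; OOP now $410.25. Insurer: $444 − $410.25 = $33.75.
Claim 2 — $207: deductible already satisfied, so member's share is 25% × $207 = $51.75. Member owes $51.75 (running OOP $462). Insurer: $207 − $51.75 = $155.25.
Claim 3 — $321: 25% coinsurance on $321 = $80.25. Member pays $80.25; OOP now $542.25. Plan pays $321 − $80.25 = $240.75.
Claim 4 — $700: deductible already satisfied, so member's share is 25% × $700 = $175. Member pays $175; OOP now $717.25. Plan pays $700 − $175 = $525.
Insurer total = bills − member's total = $1,672 − $717.25 = $954.75.

$954.75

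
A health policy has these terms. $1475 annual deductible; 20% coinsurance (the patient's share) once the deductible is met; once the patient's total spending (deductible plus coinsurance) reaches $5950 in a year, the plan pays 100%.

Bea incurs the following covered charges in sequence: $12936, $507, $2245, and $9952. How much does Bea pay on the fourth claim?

Claim 1 ($12936): $1475 to deductible, leaving $11461; 20% of $11461 = $2292.20. Patient owes $3767.20 (running OOP $3767.20).
Claim 2 ($507): deductible met; 20% of $507 = $101.40. Patient pays $101.40; OOP now $3868.60.
Claim 3 ($2245): 20% coinsurance on $2245 = $449. Cost to patient: $449. OOP to date $4317.60.
Claim 4 ($9952): deductible already satisfied, so patient's share is 20% × $9952 = $1990.40. OOP would hit $6308 > $5950, so the cap limits the patient to $5950 − $4317.60 = $1632.40.

$1632.40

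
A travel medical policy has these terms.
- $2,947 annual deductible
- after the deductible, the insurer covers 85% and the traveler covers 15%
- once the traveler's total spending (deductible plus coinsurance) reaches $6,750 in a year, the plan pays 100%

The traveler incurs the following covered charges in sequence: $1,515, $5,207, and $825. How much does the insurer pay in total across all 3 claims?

$3,910

Bill 1, $1,515: fully absorbed by the deductible. Traveler pays $1,515; OOP now $1,515. Plan pays $1,515 − $1,515 = $0.
Bill 2, $5,207: $1,432 to deductible, leaving $3,775; coinsurance $3,775 × 15% = $566.25. Traveler owes $1,998.25 (running OOP $3,513.25). Plan pays $5,207 − $1,998.25 = $3,208.75.
Bill 3, $825: 15% coinsurance on $825 = $123.75. Cost to traveler: $123.75. OOP to date $3,637. Insurer: $825 − $123.75 = $701.25.
Insurer total: $0 + $3,208.75 + $701.25 = $3,910.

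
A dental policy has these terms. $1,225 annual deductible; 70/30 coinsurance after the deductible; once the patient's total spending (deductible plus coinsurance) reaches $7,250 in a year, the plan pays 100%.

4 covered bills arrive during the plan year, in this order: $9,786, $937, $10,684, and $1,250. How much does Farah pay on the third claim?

$3,175.60

Claim 1 — $9,786: deductible takes $1,225, $8,561 remains; patient's 30% is $2,568.30. Cost to patient: $3,793.30. OOP to date $3,793.30.
Claim 2 — $937: deductible met; 30% of $937 = $281.10. Patient owes $281.10 (running OOP $4,074.40).
Claim 3 — $10,684: deductible met; 30% of $10,684 = $3,205.20. Adding that to $4,074.40 gives $7,279.60, past the $7,250 cap; patient pays only $7,250 − $4,074.40 = $3,175.60.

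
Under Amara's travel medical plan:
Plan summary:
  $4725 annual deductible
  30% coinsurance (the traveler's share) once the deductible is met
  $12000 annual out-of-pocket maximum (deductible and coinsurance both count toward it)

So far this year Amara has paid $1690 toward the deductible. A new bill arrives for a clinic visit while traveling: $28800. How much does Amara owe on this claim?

$10310

$1690 of the $4725 deductible is already met, leaving $3035.
That leaves $28800 − $3035 = $25765 for coinsurance.
30% of $25765 = $7729.50 falls to the traveler.
That puts the traveler's cost at $3035 + $7729.50 = $10764.50 before any cap.
That would bring total out-of-pocket to $12454.50, past the $12000 cap. The traveler is capped at $12000 − $1690 = $10310 on this claim.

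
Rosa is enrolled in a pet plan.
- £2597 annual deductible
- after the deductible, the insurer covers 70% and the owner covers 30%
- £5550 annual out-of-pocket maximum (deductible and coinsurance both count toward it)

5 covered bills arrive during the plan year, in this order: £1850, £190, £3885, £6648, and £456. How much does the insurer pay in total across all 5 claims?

#1 (£1850): entire amount goes to the deductible. Cost to owner: £1850. OOP to date £1850. Plan pays £1850 − £1850 = £0.
#2 (£190): fully absorbed by the deductible. Owner pays £190; OOP now £2040. Insurer: £190 − £190 = £0.
#3 (£3885): £557 finishes the deductible; £3328 goes to coinsurance; coinsurance £3328 × 30% = £998.40. Owner owes £1555.40 (running OOP £3595.40). Insurer: £3885 − £1555.40 = £2329.60.
#4 (£6648): deductible met; 30% of £6648 = £1994.40. Adding that to £3595.40 gives £5589.80, past the £5550 cap; owner pays only £5550 − £3595.40 = £1954.60. Insurer: £6648 − £1954.60 = £4693.40.
#5 (£456): deductible already satisfied, so owner's share is 30% × £456 = £136.80. That would push OOP to £5686.80, over the £5550 cap, so owner pays £5550 − £5550 = £0. Plan pays £456 − £0 = £456.
Insurer total: £0 + £0 + £2329.60 + £4693.40 + £456 = £7479.

£7479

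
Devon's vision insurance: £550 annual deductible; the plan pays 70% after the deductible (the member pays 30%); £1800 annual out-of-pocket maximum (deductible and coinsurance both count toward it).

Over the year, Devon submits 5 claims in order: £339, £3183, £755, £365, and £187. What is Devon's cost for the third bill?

Bill 1, £339: all of it applies to the deductible. Cost to member: £339. OOP to date £339.
Bill 2, £3183: £211 to deductible, leaving £2972; 30% of £2972 = £891.60. Member pays £1102.60; OOP now £1441.60.
Bill 3, £755: deductible already satisfied, so member's share is 30% × £755 = £226.50. Member owes £226.50 (running OOP £1668.10).

£226.50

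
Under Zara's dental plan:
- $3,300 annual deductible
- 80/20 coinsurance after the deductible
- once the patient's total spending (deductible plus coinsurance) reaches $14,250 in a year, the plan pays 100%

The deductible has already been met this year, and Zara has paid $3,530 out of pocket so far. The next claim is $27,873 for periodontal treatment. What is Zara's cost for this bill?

$5,574.60

The deductible is already satisfied, so the full bill goes to coinsurance.
Coinsurance: $27,873 × 20% = $5,574.60.
Cumulative spending $3,530 + $5,574.60 = $9,104.60 stays under the $14,250 maximum.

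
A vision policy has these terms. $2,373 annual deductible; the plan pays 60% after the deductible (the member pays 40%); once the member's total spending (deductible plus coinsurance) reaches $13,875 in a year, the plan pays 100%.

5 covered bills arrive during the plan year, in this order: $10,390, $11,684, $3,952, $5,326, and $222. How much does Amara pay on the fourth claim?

Bill 1, $10,390: $2,373 to deductible, leaving $8,017; 40% of $8,017 = $3,206.80. Cost to member: $5,579.80. OOP to date $5,579.80.
Bill 2, $11,684: deductible met; 40% of $11,684 = $4,673.60. Cost to member: $4,673.60. OOP to date $10,253.40.
Bill 3, $3,952: 40% coinsurance on $3,952 = $1,580.80. Member pays $1,580.80; OOP now $11,834.20.
Bill 4, $5,326: 40% coinsurance on $5,326 = $2,130.40. That would push OOP to $13,964.60, over the $13,875 cap, so member pays $13,875 − $11,834.20 = $2,040.80.

$2,040.80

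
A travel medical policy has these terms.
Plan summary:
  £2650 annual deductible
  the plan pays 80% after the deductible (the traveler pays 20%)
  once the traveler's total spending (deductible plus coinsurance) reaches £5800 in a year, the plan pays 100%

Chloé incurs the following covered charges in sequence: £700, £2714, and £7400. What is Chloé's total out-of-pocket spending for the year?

Claim 1 (£700): fully absorbed by the deductible. Traveler owes £700 (running OOP £700).
Claim 2 (£2714): £1950 to deductible, leaving £764; traveler's 20% is £152.80. Traveler owes £2102.80 (running OOP £2802.80).
Claim 3 (£7400): 20% coinsurance on £7400 = £1480. Traveler pays £1480; OOP now £4282.80.
Total paid by the traveler: £700 + £2102.80 + £1480 = £4282.80.

£4282.80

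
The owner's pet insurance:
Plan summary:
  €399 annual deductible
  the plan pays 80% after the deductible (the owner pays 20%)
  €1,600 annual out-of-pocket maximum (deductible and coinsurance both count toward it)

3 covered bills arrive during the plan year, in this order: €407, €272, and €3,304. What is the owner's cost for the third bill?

€660.80

#1 (€407): €399 finishes the deductible; €8 goes to coinsurance; owner's 20% is €1.60. Owner pays €400.60; OOP now €400.60.
#2 (€272): 20% coinsurance on €272 = €54.40. Owner owes €54.40 (running OOP €455).
#3 (€3,304): 20% coinsurance on €3,304 = €660.80. Owner owes €660.80 (running OOP €1,115.80).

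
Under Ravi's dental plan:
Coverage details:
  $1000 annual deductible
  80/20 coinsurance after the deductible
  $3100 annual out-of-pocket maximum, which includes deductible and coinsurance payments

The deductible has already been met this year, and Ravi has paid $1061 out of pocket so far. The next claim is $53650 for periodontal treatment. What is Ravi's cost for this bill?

The deductible is already satisfied, so the full bill goes to coinsurance.
20% of $53650 = $10730 falls to the patient.
That would bring total out-of-pocket to $11791, past the $3100 cap. The patient is capped at $3100 − $1061 = $2039 on this claim.

$2039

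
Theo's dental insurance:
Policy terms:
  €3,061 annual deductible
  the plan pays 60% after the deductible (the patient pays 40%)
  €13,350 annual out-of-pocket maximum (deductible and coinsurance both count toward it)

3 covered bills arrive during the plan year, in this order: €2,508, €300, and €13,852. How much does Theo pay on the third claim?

Claim 1 (€2,508): all of it applies to the deductible. Patient owes €2,508 (running OOP €2,508).
Claim 2 (€300): fully absorbed by the deductible. Patient pays €300; OOP now €2,808.
Claim 3 (€13,852): €253 to deductible, leaving €13,599; patient's 40% is €5,439.60. Cost to patient: €5,692.60. OOP to date €8,500.60.

€5,692.60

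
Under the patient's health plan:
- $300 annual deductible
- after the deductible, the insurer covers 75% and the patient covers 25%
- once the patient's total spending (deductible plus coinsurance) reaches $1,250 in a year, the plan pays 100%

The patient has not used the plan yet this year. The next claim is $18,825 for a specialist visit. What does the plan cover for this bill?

$17,575

Nothing has been paid toward the $300 deductible, so the first $300 of this charge is applied there.
After the $300 deductible portion, $18,825 − $300 = $18,525 is subject to coinsurance.
Coinsurance: $18,525 × 25% = $4,631.25.
That puts the patient's cost at $300 + $4,631.25 = $4,931.25 before any cap.
Adding $4,931.25 to the $0 already spent would give $4,931.25, which exceeds the $1,250 cap; the patient pays just $1,250 − $0 = $1,250.
The plan picks up $18,825 − $1,250 = $17,575.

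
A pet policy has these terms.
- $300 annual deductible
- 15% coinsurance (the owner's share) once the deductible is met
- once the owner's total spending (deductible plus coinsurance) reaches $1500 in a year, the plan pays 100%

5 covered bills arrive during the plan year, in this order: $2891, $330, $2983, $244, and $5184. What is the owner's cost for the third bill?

Claim 1 — $2891: deductible takes $300, $2591 remains; 15% of $2591 = $388.65. Cost to owner: $688.65. OOP to date $688.65.
Claim 2 — $330: deductible already satisfied, so owner's share is 15% × $330 = $49.50. Owner owes $49.50 (running OOP $738.15).
Claim 3 — $2983: deductible met; 15% of $2983 = $447.45. Cost to owner: $447.45. OOP to date $1185.60.

$447.45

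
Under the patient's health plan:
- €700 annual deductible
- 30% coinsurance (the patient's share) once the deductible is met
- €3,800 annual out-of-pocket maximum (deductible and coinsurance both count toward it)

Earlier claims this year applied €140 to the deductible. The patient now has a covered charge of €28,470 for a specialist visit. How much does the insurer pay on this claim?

Deductible still to meet: €700 − €140 = €560.
That leaves €28,470 − €560 = €27,910 for coinsurance.
Coinsurance: €27,910 × 30% = €8,373.
Patient responsibility before any cap: €560 + €8,373 = €8,933.
Adding €8,933 to the €140 already spent would give €9,073, which exceeds the €3,800 cap; the patient pays just €3,800 − €140 = €3,660.
Insurer pays the balance: €28,470 − €3,660 = €24,810.

€24,810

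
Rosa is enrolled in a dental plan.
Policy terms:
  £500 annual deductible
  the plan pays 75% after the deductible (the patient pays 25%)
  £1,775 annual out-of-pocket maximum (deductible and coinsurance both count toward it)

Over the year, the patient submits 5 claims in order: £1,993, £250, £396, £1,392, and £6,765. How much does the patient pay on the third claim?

#1 (£1,993): £500 finishes the deductible; £1,493 goes to coinsurance; coinsurance £1,493 × 25% = £373.25. Cost to patient: £873.25. OOP to date £873.25.
#2 (£250): 25% coinsurance on £250 = £62.50. Patient pays £62.50; OOP now £935.75.
#3 (£396): deductible met; 25% of £396 = £99. Cost to patient: £99. OOP to date £1,034.75.

£99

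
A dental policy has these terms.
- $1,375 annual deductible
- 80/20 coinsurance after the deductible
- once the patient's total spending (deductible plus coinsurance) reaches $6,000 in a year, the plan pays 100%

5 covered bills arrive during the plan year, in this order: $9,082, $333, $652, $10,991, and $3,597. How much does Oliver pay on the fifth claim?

Bill 1, $9,082: $1,375 to deductible, leaving $7,707; 20% of $7,707 = $1,541.40. Cost to patient: $2,916.40. OOP to date $2,916.40.
Bill 2, $333: deductible already satisfied, so patient's share is 20% × $333 = $66.60. Cost to patient: $66.60. OOP to date $2,983.
Bill 3, $652: 20% coinsurance on $652 = $130.40. Patient pays $130.40; OOP now $3,113.40.
Bill 4, $10,991: deductible already satisfied, so patient's share is 20% × $10,991 = $2,198.20. Cost to patient: $2,198.20. OOP to date $5,311.60.
Bill 5, $3,597: deductible met; 20% of $3,597 = $719.40. That would push OOP to $6,031, over the $6,000 cap, so patient pays $6,000 − $5,311.60 = $688.40.

$688.40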